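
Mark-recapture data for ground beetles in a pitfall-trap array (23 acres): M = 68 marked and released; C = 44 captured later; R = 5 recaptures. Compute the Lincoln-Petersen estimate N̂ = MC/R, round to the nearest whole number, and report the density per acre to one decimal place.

N̂ = 68·44/5 = 2992/5 ≈ 598.4 → 598
Density = N̂ / area = 598 / 23 = 26.0 per acre

density ≈ 26.0 ground beetles per acre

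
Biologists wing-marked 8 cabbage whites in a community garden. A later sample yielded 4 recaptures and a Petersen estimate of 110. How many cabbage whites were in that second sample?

From N = M·C/R: C = N·R / M = 110·4 / 8 = 440 / 8 = 55.

C = 55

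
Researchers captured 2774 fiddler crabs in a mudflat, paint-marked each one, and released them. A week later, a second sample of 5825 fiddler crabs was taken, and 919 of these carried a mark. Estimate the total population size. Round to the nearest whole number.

If marked individuals mix randomly, R/C ≈ M/N, giving N ≈ M·C/R.
N = (2774 × 5825) / 919 = 16158550 / 919 ≈ 17582.8 → 17583

N ≈ 17,583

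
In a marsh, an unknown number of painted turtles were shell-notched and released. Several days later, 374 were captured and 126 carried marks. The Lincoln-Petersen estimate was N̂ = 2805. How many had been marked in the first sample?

M = 945

From N = M·C/R: M = N·R / C = 2805·126 / 374 = 353430 / 374 = 945.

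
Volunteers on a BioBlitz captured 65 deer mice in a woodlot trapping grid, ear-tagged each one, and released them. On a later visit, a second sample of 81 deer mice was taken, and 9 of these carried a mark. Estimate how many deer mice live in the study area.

The marked fraction in the recapture sample should equal the marked fraction in the population: 9/81 = 65/N.
N = (65 × 81) / 9 = 5265 / 9 = 585

N = 585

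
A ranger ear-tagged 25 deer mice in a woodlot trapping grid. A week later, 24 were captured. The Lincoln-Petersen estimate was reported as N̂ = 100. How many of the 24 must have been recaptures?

R = 6

From N = M·C/R: R = M·C / N = 25·24 / 100 = 600 / 100 = 6.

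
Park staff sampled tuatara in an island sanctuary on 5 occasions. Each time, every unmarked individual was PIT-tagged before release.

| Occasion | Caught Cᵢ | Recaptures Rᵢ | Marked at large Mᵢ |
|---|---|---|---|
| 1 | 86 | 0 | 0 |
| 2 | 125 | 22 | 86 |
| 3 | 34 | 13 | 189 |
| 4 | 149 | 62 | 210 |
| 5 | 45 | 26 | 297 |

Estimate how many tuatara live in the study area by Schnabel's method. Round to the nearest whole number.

Σ MᵢCᵢ = 0·86 + 86·125 + 189·34 + 210·149 + 297·45 = 0 + 10750 + 6426 + 31290 + 13365 = 61831
Σ Rᵢ = 0 + 22 + 13 + 62 + 26 = 123
N̂ = 61831 / 123 ≈ 502.7 → 503

N ≈ 503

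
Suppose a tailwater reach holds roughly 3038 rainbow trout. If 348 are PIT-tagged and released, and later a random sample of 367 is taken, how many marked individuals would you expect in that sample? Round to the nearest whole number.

expected recaptures ≈ 42

The marked fraction of the population is 348/3038, so in a sample of 367 expect C·(M/N) marked.
E[R] = 348 × 367 / 3038 = 127716 / 3038 ≈ 42.0 → 42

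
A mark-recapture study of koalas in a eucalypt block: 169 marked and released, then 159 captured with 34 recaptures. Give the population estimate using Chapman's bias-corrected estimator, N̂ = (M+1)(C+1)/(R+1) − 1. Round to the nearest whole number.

N̂ = (169+1)(159+1)/(34+1) − 1 = 170·160/35 − 1
= 27200/35 − 1 ≈ 777.1 − 1 ≈ 776.1 → 776

N ≈ 776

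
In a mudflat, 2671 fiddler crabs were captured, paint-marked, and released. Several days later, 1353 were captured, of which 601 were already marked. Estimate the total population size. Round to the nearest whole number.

N ≈ 6013

N = (2671 × 1353) / 601 = 3613863 / 601 ≈ 6013.1 → 6013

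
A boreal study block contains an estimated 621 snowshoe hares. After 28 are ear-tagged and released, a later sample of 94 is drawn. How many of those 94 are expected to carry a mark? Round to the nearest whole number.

The marked fraction of the population is 28/621, so in a sample of 94 expect C·(M/N) marked.
E[R] = 28 × 94 / 621 = 2632 / 621 ≈ 4.2 → 4

expected recaptures ≈ 4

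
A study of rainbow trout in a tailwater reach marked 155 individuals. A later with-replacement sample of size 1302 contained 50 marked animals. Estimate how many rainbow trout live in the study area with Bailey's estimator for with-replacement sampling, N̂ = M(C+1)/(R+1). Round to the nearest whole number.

N̂ = 155·(1302+1)/(50+1) = 155·1303/51 = 201965/51 ≈ 3960.1 → 3960

N ≈ 3960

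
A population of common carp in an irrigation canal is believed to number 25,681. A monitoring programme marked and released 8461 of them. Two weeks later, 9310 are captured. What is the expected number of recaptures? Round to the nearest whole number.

expected recaptures ≈ 3067

Expected recaptures E[R] = M·C / N.
E[R] = 8461 × 9310 / 25681 = 78771910 / 25681 ≈ 3067.3 → 3067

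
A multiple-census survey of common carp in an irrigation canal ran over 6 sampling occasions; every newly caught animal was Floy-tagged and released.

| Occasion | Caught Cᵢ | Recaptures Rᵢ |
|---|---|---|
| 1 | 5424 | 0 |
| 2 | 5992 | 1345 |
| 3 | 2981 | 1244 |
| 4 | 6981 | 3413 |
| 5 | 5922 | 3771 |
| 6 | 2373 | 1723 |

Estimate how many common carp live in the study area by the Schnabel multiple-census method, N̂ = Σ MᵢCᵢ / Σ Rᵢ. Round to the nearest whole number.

N ≈ 24,148

Marked at large before each occasion: Mᵢ = Σⱼ<ᵢ (Cⱼ − Rⱼ) → M1=0, M2=5424, M3=10071, M4=11808, M5=15376, M6=17527
Σ MᵢCᵢ = 0·5424 + 5424·5992 + 10071·2981 + 11808·6981 + 15376·5922 + 17527·2373 = 0 + 32500608 + 30021651 + 82431648 + 91056672 + 41591571 = 277602150
Σ Rᵢ = 0 + 1345 + 1244 + 3413 + 3771 + 1723 = 11496
N̂ = 277602150 / 11496 ≈ 24147.7 → 24148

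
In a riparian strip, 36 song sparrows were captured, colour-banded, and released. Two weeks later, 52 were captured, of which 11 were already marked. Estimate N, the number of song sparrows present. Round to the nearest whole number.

N ≈ 170

Lincoln-Petersen assumes M/N = R/C, so N = M·C / R.
N = (36 × 52) / 11 = 1872 / 11 ≈ 170.2 → 170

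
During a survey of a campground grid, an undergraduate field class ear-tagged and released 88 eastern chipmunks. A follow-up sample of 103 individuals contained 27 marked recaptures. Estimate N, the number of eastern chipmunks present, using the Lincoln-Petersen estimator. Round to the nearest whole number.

N ≈ 336

The marked fraction in the recapture sample should equal the marked fraction in the population: 27/103 = 88/N.
N = (88 × 103) / 27 = 9064 / 27 ≈ 335.7 → 336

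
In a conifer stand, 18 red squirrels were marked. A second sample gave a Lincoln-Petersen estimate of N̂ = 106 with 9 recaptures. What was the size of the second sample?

From N = M·C/R: C = N·R / M = 106·9 / 18 = 954 / 18 = 53.

C = 53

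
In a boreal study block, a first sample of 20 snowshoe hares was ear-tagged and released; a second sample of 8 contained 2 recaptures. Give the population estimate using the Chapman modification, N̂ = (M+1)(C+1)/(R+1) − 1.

N = 62

N̂ = (20+1)(8+1)/(2+1) − 1 = 21·9/3 − 1
= 189/3 − 1 = 63 − 1 = 62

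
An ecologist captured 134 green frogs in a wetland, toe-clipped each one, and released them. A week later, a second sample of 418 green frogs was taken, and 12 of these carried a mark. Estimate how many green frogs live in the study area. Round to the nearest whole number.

N ≈ 4668

If marked individuals mix randomly, R/C ≈ M/N, giving N ≈ M·C/R.
N = (134 × 418) / 12 = 56012 / 12 ≈ 4667.7 → 4668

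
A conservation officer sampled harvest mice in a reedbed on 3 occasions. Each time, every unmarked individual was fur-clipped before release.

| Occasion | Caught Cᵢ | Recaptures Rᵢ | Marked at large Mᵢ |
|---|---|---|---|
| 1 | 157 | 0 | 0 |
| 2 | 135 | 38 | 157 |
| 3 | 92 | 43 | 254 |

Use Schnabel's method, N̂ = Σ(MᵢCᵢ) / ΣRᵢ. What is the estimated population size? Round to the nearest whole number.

N ≈ 550

Σ MᵢCᵢ = 0·157 + 157·135 + 254·92 = 0 + 21195 + 23368 = 44563
Σ Rᵢ = 0 + 38 + 43 = 81
N̂ = 44563 / 81 ≈ 550.2 → 550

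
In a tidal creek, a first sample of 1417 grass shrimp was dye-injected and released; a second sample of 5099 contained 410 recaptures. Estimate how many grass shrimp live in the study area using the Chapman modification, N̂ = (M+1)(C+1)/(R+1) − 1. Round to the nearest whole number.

N ≈ 17,595

N̂ = (1417+1)(5099+1)/(410+1) − 1 = 1418·5100/411 − 1
= 7231800/411 − 1 ≈ 17595.6 − 1 ≈ 17594.6 → 17595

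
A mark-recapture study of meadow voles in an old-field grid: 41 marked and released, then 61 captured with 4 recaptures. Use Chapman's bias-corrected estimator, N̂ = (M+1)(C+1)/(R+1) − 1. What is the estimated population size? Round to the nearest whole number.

N ≈ 520

N̂ = (41+1)(61+1)/(4+1) − 1 = 42·62/5 − 1
= 2604/5 − 1 ≈ 520.8 − 1 ≈ 519.8 → 520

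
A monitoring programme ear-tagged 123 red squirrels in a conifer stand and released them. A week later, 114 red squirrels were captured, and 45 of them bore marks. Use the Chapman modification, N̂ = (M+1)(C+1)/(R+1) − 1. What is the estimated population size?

N̂ = (123+1)(114+1)/(45+1) − 1 = 124·115/46 − 1
= 14260/46 − 1 = 310 − 1 = 309

N = 309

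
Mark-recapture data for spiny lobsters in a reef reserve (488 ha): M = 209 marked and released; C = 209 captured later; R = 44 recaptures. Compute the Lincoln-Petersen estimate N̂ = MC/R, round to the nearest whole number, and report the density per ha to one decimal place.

density ≈ 2.0 spiny lobsters per ha

N̂ = 209·209/44 = 43681/44 ≈ 992.8 → 993
Density = N̂ / area = 993 / 488 ≈ 2.03 → 2.0 per ha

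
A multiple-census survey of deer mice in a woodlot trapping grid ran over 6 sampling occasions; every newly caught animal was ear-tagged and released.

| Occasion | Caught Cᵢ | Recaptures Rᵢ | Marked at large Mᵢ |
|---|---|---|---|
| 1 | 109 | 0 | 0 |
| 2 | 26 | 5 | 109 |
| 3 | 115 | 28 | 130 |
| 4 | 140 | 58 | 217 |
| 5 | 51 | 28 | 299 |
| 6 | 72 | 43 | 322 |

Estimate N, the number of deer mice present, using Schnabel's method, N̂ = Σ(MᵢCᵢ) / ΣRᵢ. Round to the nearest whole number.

N ≈ 535

Σ MᵢCᵢ = 0·109 + 109·26 + 130·115 + 217·140 + 299·51 + 322·72 = 0 + 2834 + 14950 + 30380 + 15249 + 23184 = 86597
Σ Rᵢ = 0 + 5 + 28 + 58 + 28 + 43 = 162
N̂ = 86597 / 162 ≈ 534.5 → 535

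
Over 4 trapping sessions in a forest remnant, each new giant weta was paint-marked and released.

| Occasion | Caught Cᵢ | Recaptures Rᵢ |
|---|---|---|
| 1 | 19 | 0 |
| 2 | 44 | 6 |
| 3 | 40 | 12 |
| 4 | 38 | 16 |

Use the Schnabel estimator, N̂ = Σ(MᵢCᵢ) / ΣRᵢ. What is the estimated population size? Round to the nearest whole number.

N ≈ 187

Marked at large before each occasion: Mᵢ = Σⱼ<ᵢ (Cⱼ − Rⱼ) → M1=0, M2=19, M3=57, M4=85
Σ MᵢCᵢ = 0·19 + 19·44 + 57·40 + 85·38 = 0 + 836 + 2280 + 3230 = 6346
Σ Rᵢ = 0 + 6 + 12 + 16 = 34
N̂ = 6346 / 34 ≈ 186.6 → 187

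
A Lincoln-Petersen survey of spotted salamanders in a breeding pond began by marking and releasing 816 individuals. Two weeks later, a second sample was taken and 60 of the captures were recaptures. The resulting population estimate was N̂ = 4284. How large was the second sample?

From N = M·C/R: C = N·R / M = 4284·60 / 816 = 257040 / 816 = 315.

C = 315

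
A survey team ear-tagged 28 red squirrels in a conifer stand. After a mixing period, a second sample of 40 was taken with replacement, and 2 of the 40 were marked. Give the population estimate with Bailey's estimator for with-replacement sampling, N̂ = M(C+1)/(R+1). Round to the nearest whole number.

N ≈ 383

N̂ = 28·(40+1)/(2+1) = 28·41/3 = 1148/3 ≈ 382.7 → 383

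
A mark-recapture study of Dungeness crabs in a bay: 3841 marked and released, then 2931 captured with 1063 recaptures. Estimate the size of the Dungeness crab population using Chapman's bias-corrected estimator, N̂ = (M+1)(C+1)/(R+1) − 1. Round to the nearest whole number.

N̂ = (3841+1)(2931+1)/(1063+1) − 1 = 3842·2932/1064 − 1
= 11264744/1064 − 1 ≈ 10587.2 − 1 ≈ 10586.2 → 10586

N ≈ 10,586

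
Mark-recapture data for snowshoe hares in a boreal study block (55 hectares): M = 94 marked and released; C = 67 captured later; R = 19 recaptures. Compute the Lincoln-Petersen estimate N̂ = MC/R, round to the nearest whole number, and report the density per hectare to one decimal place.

N̂ = 94·67/19 = 6298/19 ≈ 331.47 → 331
Density = N̂ / area = 331 / 55 ≈ 6.02 → 6.0 per hectare

density ≈ 6.0 snowshoe hares per hectare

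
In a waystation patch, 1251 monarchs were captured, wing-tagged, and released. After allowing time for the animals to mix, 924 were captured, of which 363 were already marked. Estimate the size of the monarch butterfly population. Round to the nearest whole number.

N = (1251 × 924) / 363 = 1155924 / 363 ≈ 3184.4 → 3184

N ≈ 3184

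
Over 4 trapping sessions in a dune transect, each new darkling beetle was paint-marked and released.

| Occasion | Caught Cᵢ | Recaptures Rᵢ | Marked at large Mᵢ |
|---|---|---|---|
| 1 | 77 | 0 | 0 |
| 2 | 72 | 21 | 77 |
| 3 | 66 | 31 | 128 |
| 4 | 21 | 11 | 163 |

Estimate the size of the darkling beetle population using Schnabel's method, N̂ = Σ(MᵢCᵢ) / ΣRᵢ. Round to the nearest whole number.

N ≈ 276

Σ MᵢCᵢ = 0·77 + 77·72 + 128·66 + 163·21 = 0 + 5544 + 8448 + 3423 = 17415
Σ Rᵢ = 0 + 21 + 31 + 11 = 63
N̂ = 17415 / 63 ≈ 276.4 → 276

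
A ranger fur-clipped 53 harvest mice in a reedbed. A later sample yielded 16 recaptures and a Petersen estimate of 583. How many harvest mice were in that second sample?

C = 176

From N = M·C/R: C = N·R / M = 583·16 / 53 = 9328 / 53 = 176.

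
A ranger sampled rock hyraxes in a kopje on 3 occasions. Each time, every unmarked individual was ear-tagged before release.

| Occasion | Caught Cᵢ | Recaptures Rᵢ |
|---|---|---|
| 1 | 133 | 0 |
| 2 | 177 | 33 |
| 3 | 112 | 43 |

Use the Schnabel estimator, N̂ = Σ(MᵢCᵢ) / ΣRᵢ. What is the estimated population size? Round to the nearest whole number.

N ≈ 718

Marked at large before each occasion: Mᵢ = Σⱼ<ᵢ (Cⱼ − Rⱼ) → M1=0, M2=133, M3=277
Σ MᵢCᵢ = 0·133 + 133·177 + 277·112 = 0 + 23541 + 31024 = 54565
Σ Rᵢ = 0 + 33 + 43 = 76
N̂ = 54565 / 76 ≈ 718.0 → 718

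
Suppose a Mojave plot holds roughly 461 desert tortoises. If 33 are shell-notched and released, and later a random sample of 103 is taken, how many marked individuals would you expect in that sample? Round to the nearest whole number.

Expected recaptures E[R] = M·C / N.
E[R] = 33 × 103 / 461 = 3399 / 461 ≈ 7.4 → 7

expected recaptures ≈ 7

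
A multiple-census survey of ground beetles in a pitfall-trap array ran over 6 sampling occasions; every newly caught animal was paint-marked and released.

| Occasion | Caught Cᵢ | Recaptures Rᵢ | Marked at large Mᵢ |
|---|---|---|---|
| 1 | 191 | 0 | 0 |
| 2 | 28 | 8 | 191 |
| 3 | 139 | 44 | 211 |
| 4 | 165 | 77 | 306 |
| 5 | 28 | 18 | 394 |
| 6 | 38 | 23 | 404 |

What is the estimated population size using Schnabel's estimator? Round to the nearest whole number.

Σ MᵢCᵢ = 0·191 + 191·28 + 211·139 + 306·165 + 394·28 + 404·38 = 0 + 5348 + 29329 + 50490 + 11032 + 15352 = 111551
Σ Rᵢ = 0 + 8 + 44 + 77 + 18 + 23 = 170
N̂ = 111551 / 170 ≈ 656.2 → 656

N ≈ 656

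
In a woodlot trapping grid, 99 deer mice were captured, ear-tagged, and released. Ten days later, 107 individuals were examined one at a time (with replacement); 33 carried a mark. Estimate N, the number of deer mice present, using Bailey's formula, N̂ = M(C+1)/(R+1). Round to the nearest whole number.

N̂ = 99·(107+1)/(33+1) = 99·108/34 = 10692/34 ≈ 314.47 → 314

N ≈ 314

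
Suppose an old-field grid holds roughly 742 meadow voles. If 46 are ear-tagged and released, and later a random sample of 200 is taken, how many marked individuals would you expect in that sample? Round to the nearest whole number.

expected recaptures ≈ 12

Expected recaptures E[R] = M·C / N.
E[R] = 46 × 200 / 742 = 9200 / 742 ≈ 12.4 → 12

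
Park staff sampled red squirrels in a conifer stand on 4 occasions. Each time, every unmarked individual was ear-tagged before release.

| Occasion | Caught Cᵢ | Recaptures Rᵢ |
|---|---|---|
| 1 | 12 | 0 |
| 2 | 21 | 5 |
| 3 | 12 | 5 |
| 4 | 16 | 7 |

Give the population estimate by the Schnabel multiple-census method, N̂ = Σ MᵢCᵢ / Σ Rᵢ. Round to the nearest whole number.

Marked at large before each occasion: Mᵢ = Σⱼ<ᵢ (Cⱼ − Rⱼ) → M1=0, M2=12, M3=28, M4=35
Σ MᵢCᵢ = 0·12 + 12·21 + 28·12 + 35·16 = 0 + 252 + 336 + 560 = 1148
Σ Rᵢ = 0 + 5 + 5 + 7 = 17
N̂ = 1148 / 17 ≈ 67.5 → 68

N ≈ 68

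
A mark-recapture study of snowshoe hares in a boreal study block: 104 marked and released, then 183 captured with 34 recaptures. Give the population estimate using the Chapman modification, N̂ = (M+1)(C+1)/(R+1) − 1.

N̂ = (104+1)(183+1)/(34+1) − 1 = 105·184/35 − 1
= 19320/35 − 1 = 552 − 1 = 551

N = 551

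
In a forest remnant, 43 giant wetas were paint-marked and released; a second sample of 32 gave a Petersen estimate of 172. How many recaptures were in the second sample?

R = 8

From N = M·C/R: R = M·C / N = 43·32 / 172 = 1376 / 172 = 8.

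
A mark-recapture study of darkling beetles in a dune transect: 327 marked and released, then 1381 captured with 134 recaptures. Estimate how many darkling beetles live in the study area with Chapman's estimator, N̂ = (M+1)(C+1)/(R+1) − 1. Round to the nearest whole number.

N ≈ 3357

N̂ = (327+1)(1381+1)/(134+1) − 1 = 328·1382/135 − 1
= 453296/135 − 1 ≈ 3357.7 − 1 ≈ 3356.7 → 3357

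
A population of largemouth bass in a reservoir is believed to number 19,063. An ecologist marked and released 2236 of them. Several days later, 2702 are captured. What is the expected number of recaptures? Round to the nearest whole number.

Expected recaptures E[R] = M·C / N.
E[R] = 2236 × 2702 / 19063 = 6041672 / 19063 ≈ 316.9 → 317

expected recaptures ≈ 317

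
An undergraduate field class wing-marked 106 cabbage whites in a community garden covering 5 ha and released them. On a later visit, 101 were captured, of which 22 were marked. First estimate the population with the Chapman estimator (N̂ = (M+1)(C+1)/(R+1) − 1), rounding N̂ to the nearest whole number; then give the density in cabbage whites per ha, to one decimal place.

N̂ = 107·102/23 − 1 = 10914/23 − 1 ≈ 473.5 → 474
Density = N̂ / area = 474 / 5 ≈ 94.80 → 94.8 per ha

density ≈ 94.8 cabbage whites per ha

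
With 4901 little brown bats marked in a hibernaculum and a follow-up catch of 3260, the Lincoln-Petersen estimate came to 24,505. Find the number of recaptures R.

R = 652

From N = M·C/R: R = M·C / N = 4901·3260 / 24505 = 15977260 / 24505 = 652.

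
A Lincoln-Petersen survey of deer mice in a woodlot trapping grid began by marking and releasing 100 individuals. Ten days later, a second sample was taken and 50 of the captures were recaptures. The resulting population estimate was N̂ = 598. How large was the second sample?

From N = M·C/R: C = N·R / M = 598·50 / 100 = 29900 / 100 = 299.

C = 299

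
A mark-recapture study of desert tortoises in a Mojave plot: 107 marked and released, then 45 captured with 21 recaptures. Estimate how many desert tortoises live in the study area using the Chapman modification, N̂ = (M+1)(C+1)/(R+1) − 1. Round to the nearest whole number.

N ≈ 225

N̂ = (107+1)(45+1)/(21+1) − 1 = 108·46/22 − 1
= 4968/22 − 1 ≈ 225.8 − 1 ≈ 224.8 → 225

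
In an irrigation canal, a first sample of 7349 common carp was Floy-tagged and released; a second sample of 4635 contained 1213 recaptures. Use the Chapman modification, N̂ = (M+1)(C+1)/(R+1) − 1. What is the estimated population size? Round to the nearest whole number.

N̂ = (7349+1)(4635+1)/(1213+1) − 1 = 7350·4636/1214 − 1
= 34074600/1214 − 1 ≈ 28068.0 − 1 ≈ 28067.0 → 28067

N ≈ 28,067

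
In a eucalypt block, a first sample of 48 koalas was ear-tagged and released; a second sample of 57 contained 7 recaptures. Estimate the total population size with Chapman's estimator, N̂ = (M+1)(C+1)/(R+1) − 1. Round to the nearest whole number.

N̂ = (48+1)(57+1)/(7+1) − 1 = 49·58/8 − 1
= 2842/8 − 1 ≈ 355.2 − 1 ≈ 354.2 → 354

N ≈ 354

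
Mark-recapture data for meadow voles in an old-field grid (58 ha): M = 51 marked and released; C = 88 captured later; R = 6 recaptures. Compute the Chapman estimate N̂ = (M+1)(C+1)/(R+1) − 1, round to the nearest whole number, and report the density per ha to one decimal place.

N̂ = 52·89/7 − 1 = 4628/7 − 1 ≈ 660.1 → 660
Density = N̂ / area = 660 / 58 ≈ 11.38 → 11.4 per ha

density ≈ 11.4 meadow voles per ha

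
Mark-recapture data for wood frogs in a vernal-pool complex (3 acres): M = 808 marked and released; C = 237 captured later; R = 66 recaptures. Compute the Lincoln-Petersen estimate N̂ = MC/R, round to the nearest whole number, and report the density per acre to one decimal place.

density ≈ 967.0 wood frogs per acre

N̂ = 808·237/66 = 191496/66 ≈ 2901.45 → 2901
Density = N̂ / area = 2901 / 3 = 967.0 per acre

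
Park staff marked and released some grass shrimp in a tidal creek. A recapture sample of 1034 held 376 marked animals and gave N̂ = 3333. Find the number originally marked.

M = 1212

From N = M·C/R: M = N·R / C = 3333·376 / 1034 = 1253208 / 1034 = 1212.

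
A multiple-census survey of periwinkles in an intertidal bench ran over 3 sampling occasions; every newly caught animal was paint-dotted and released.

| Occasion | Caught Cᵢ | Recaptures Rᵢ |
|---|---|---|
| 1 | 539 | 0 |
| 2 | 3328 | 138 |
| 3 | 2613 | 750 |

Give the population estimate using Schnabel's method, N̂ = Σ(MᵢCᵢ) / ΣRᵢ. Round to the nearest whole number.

N ≈ 12,993

Marked at large before each occasion: Mᵢ = Σⱼ<ᵢ (Cⱼ − Rⱼ) → M1=0, M2=539, M3=3729
Σ MᵢCᵢ = 0·539 + 539·3328 + 3729·2613 = 0 + 1793792 + 9743877 = 11537669
Σ Rᵢ = 0 + 138 + 750 = 888
N̂ = 11537669 / 888 ≈ 12992.9 → 12993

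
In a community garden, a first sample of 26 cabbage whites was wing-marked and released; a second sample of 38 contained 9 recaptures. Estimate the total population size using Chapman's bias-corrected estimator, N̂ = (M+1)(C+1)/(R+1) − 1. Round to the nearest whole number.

N ≈ 104

N̂ = (26+1)(38+1)/(9+1) − 1 = 27·39/10 − 1
= 1053/10 − 1 ≈ 105.3 − 1 ≈ 104.3 → 104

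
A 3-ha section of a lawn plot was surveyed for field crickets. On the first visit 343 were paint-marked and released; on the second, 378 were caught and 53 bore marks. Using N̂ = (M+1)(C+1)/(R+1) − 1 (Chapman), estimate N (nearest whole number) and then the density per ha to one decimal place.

density ≈ 804.3 field crickets per ha

N̂ = 344·379/54 − 1 = 130376/54 − 1 ≈ 2413.4 → 2413
Density = N̂ / area = 2413 / 3 ≈ 804.33 → 804.3 per ha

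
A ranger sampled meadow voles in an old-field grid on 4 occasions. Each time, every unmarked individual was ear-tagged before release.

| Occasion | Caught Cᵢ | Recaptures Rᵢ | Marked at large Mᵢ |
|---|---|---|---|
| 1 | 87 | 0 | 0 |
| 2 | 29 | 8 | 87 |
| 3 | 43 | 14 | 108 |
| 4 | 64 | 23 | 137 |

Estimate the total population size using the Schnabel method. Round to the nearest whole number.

N ≈ 354

Σ MᵢCᵢ = 0·87 + 87·29 + 108·43 + 137·64 = 0 + 2523 + 4644 + 8768 = 15935
Σ Rᵢ = 0 + 8 + 14 + 23 = 45
N̂ = 15935 / 45 ≈ 354.1 → 354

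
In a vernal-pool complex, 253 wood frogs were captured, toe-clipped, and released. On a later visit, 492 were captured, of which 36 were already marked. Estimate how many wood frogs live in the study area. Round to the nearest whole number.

N = (253 × 492) / 36 = 124476 / 36 ≈ 3457.7 → 3458

N ≈ 3458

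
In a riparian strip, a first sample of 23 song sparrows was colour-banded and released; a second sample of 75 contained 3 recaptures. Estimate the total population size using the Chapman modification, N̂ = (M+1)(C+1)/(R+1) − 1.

N̂ = (23+1)(75+1)/(3+1) − 1 = 24·76/4 − 1
= 1824/4 − 1 = 456 − 1 = 455

N = 455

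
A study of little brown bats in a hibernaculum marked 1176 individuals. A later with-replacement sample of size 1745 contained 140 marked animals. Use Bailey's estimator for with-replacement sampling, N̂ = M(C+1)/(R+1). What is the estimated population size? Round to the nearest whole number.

N̂ = 1176·(1745+1)/(140+1) = 1176·1746/141 = 2053296/141 ≈ 14562.4 → 14562

N ≈ 14,562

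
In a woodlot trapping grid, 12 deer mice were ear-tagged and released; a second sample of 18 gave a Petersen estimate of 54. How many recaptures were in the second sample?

From N = M·C/R: R = M·C / N = 12·18 / 54 = 216 / 54 = 4.

R = 4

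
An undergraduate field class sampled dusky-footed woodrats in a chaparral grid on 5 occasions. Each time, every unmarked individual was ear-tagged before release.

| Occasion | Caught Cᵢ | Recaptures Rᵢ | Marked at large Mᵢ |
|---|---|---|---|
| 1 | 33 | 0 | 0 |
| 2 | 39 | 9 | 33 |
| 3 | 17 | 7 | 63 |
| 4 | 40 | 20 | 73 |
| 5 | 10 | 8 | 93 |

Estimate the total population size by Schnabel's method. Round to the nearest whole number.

Σ MᵢCᵢ = 0·33 + 33·39 + 63·17 + 73·40 + 93·10 = 0 + 1287 + 1071 + 2920 + 930 = 6208
Σ Rᵢ = 0 + 9 + 7 + 20 + 8 = 44
N̂ = 6208 / 44 ≈ 141.1 → 141

N ≈ 141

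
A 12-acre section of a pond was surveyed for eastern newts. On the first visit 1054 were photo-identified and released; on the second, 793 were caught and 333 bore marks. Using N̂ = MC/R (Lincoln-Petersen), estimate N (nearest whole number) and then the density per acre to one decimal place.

density ≈ 209.2 eastern newts per acre

N̂ = 1054·793/333 = 835822/333 ≈ 2510.0 → 2510
Density = N̂ / area = 2510 / 12 ≈ 209.17 → 209.2 per acre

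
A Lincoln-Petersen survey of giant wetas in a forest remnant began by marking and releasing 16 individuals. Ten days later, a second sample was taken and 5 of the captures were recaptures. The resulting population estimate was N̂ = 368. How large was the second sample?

From N = M·C/R: C = N·R / M = 368·5 / 16 = 1840 / 16 = 115.

C = 115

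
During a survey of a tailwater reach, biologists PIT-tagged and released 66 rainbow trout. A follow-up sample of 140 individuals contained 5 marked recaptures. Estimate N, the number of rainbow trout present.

N = 1848

The marked fraction in the recapture sample should equal the marked fraction in the population: 5/140 = 66/N.
N = (66 × 140) / 5 = 9240 / 5 = 1848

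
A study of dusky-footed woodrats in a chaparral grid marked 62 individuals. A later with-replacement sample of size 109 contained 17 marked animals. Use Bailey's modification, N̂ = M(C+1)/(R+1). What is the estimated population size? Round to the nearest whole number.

N̂ = 62·(109+1)/(17+1) = 62·110/18 = 6820/18 ≈ 378.9 → 379

N ≈ 379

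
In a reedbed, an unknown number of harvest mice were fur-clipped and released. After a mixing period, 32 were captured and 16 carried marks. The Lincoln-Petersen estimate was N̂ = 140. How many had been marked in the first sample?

From N = M·C/R: M = N·R / C = 140·16 / 32 = 2240 / 32 = 70.

M = 70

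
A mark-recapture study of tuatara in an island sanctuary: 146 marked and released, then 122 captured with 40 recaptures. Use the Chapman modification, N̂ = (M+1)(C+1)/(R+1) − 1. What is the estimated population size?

N = 440

N̂ = (146+1)(122+1)/(40+1) − 1 = 147·123/41 − 1
= 18081/41 − 1 = 441 − 1 = 440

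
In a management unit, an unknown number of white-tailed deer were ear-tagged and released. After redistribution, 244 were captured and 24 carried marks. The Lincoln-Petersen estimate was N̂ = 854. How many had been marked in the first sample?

M = 84

From N = M·C/R: M = N·R / C = 854·24 / 244 = 20496 / 244 = 84.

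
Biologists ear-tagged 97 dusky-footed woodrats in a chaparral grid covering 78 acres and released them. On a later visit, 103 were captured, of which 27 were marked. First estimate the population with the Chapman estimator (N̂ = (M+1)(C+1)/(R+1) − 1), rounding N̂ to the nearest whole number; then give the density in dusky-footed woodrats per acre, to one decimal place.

density ≈ 4.7 dusky-footed woodrats per acre

N̂ = 98·104/28 − 1 = 10192/28 − 1 = 363
Density = N̂ / area = 363 / 78 ≈ 4.65 → 4.7 per acre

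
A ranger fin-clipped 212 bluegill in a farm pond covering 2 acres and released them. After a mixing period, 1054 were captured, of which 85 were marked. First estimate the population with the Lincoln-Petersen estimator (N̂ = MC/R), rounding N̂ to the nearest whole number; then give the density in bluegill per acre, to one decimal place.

N̂ = 212·1054/85 = 223448/85 ≈ 2628.8 → 2629
Density = N̂ / area = 2629 / 2 ≈ 1314.50 → 1314.5 per acre

density ≈ 1314.5 bluegill per acre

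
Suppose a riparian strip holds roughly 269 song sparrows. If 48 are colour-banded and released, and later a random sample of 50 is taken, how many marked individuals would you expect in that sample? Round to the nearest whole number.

Expected recaptures E[R] = M·C / N.
E[R] = 48 × 50 / 269 = 2400 / 269 ≈ 8.9 → 9

expected recaptures ≈ 9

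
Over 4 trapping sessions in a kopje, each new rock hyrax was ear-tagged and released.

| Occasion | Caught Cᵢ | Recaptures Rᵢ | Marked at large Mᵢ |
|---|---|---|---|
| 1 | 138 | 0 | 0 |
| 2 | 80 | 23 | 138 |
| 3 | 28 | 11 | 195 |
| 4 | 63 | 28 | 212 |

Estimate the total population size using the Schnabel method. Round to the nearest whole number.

N ≈ 482

Σ MᵢCᵢ = 0·138 + 138·80 + 195·28 + 212·63 = 0 + 11040 + 5460 + 13356 = 29856
Σ Rᵢ = 0 + 23 + 11 + 28 = 62
N̂ = 29856 / 62 ≈ 481.5 → 482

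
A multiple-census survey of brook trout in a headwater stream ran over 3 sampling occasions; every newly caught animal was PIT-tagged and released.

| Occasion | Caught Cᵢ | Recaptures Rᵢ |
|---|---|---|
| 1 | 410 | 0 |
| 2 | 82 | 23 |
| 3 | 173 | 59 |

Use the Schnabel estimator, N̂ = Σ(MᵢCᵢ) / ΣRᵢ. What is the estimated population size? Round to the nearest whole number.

Marked at large before each occasion: Mᵢ = Σⱼ<ᵢ (Cⱼ − Rⱼ) → M1=0, M2=410, M3=469
Σ MᵢCᵢ = 0·410 + 410·82 + 469·173 = 0 + 33620 + 81137 = 114757
Σ Rᵢ = 0 + 23 + 59 = 82
N̂ = 114757 / 82 ≈ 1399.48 → 1399

N ≈ 1399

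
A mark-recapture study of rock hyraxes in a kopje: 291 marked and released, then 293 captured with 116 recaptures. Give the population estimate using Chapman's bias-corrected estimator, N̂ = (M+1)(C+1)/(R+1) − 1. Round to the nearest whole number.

N ≈ 733

N̂ = (291+1)(293+1)/(116+1) − 1 = 292·294/117 − 1
= 85848/117 − 1 ≈ 733.7 − 1 ≈ 732.7 → 733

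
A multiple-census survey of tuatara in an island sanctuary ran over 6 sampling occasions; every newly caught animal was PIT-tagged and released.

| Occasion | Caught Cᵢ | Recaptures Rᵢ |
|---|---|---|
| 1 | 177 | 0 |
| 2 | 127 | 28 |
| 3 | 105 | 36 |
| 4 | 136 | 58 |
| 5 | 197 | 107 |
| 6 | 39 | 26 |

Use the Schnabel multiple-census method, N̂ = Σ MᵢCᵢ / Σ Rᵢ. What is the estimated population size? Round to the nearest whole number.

N ≈ 791

Marked at large before each occasion: Mᵢ = Σⱼ<ᵢ (Cⱼ − Rⱼ) → M1=0, M2=177, M3=276, M4=345, M5=423, M6=513
Σ MᵢCᵢ = 0·177 + 177·127 + 276·105 + 345·136 + 423·197 + 513·39 = 0 + 22479 + 28980 + 46920 + 83331 + 20007 = 201717
Σ Rᵢ = 0 + 28 + 36 + 58 + 107 + 26 = 255
N̂ = 201717 / 255 ≈ 791.0 → 791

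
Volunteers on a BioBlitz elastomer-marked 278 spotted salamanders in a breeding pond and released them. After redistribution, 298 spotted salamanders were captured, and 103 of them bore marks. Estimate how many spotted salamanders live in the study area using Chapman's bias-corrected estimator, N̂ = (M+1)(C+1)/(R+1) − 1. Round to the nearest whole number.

N̂ = (278+1)(298+1)/(103+1) − 1 = 279·299/104 − 1
= 83421/104 − 1 ≈ 802.1 − 1 ≈ 801.1 → 801

N ≈ 801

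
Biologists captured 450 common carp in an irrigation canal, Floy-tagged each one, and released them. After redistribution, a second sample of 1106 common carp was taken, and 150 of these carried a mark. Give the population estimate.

The marked fraction in the recapture sample should equal the marked fraction in the population: 150/1106 = 450/N.
N = (450 × 1106) / 150 = 497700 / 150 = 3318

N = 3318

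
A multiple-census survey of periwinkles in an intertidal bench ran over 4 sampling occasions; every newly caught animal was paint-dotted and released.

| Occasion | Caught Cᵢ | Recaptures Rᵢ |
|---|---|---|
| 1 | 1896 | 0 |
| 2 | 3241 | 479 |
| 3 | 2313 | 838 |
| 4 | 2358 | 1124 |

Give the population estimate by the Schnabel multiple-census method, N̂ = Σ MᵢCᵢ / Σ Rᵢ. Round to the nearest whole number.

Marked at large before each occasion: Mᵢ = Σⱼ<ᵢ (Cⱼ − Rⱼ) → M1=0, M2=1896, M3=4658, M4=6133
Σ MᵢCᵢ = 0·1896 + 1896·3241 + 4658·2313 + 6133·2358 = 0 + 6144936 + 10773954 + 14461614 = 31380504
Σ Rᵢ = 0 + 479 + 838 + 1124 = 2441
N̂ = 31380504 / 2441 ≈ 12855.6 → 12856

N ≈ 12,856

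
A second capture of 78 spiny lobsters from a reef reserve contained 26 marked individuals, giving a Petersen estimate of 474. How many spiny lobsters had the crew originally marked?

From N = M·C/R: M = N·R / C = 474·26 / 78 = 12324 / 78 = 158.

M = 158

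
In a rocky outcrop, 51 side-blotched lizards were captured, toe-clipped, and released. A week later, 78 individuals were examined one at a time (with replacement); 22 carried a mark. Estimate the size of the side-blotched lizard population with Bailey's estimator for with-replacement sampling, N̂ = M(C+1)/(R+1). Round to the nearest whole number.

N̂ = 51·(78+1)/(22+1) = 51·79/23 = 4029/23 ≈ 175.2 → 175

N ≈ 175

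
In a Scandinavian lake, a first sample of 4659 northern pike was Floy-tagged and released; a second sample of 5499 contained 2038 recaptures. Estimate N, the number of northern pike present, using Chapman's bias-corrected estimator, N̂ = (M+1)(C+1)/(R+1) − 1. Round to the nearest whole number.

N ≈ 12,569

N̂ = (4659+1)(5499+1)/(2038+1) − 1 = 4660·5500/2039 − 1
= 25630000/2039 − 1 ≈ 12569.9 − 1 ≈ 12568.9 → 12569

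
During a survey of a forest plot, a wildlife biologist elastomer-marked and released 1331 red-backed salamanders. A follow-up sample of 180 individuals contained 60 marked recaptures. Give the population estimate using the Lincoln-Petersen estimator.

Lincoln-Petersen assumes M/N = R/C, so N = M·C / R.
N = (1331 × 180) / 60 = 239580 / 60 = 3993

N = 3993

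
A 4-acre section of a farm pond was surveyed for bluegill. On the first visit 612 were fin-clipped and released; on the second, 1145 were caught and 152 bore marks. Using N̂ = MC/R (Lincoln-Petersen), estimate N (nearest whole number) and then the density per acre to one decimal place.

density ≈ 1152.5 bluegill per acre

N̂ = 612·1145/152 = 700740/152 ≈ 4610.1 → 4610
Density = N̂ / area = 4610 / 4 ≈ 1152.50 → 1152.5 per acre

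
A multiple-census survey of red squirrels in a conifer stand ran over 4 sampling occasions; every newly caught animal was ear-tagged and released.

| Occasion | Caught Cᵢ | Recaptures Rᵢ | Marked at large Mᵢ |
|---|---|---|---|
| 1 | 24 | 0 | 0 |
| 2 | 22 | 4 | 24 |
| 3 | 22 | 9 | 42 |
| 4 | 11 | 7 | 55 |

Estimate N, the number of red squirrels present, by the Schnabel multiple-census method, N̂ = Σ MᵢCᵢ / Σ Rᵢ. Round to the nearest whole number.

N ≈ 103

Σ MᵢCᵢ = 0·24 + 24·22 + 42·22 + 55·11 = 0 + 528 + 924 + 605 = 2057
Σ Rᵢ = 0 + 4 + 9 + 7 = 20
N̂ = 2057 / 20 ≈ 102.8 → 103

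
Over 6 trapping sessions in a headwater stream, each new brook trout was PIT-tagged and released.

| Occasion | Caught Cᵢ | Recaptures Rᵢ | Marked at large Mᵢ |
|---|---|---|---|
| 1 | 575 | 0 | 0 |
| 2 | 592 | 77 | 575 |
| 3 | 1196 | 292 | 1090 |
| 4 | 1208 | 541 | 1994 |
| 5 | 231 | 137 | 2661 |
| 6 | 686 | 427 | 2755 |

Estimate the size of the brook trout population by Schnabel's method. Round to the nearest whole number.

Σ MᵢCᵢ = 0·575 + 575·592 + 1090·1196 + 1994·1208 + 2661·231 + 2755·686 = 0 + 340400 + 1303640 + 2408752 + 614691 + 1889930 = 6557413
Σ Rᵢ = 0 + 77 + 292 + 541 + 137 + 427 = 1474
N̂ = 6557413 / 1474 ≈ 4448.7 → 4449

N ≈ 4449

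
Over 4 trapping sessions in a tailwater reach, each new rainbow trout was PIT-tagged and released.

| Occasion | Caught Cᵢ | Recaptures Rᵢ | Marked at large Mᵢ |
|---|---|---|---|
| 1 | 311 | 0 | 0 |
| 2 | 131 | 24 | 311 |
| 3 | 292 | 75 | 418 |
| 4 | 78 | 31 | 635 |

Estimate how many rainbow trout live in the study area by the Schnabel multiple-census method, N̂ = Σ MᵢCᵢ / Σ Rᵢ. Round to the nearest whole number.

Σ MᵢCᵢ = 0·311 + 311·131 + 418·292 + 635·78 = 0 + 40741 + 122056 + 49530 = 212327
Σ Rᵢ = 0 + 24 + 75 + 31 = 130
N̂ = 212327 / 130 ≈ 1633.3 → 1633

N ≈ 1633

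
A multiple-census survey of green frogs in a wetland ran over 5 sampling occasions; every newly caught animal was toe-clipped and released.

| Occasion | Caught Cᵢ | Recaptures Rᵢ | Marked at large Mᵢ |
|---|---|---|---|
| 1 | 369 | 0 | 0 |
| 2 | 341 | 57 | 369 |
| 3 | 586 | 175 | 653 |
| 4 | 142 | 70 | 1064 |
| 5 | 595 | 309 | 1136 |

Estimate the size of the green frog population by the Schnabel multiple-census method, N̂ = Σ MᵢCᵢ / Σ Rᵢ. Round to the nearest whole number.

Σ MᵢCᵢ = 0·369 + 369·341 + 653·586 + 1064·142 + 1136·595 = 0 + 125829 + 382658 + 151088 + 675920 = 1335495
Σ Rᵢ = 0 + 57 + 175 + 70 + 309 = 611
N̂ = 1335495 / 611 ≈ 2185.8 → 2186

N ≈ 2186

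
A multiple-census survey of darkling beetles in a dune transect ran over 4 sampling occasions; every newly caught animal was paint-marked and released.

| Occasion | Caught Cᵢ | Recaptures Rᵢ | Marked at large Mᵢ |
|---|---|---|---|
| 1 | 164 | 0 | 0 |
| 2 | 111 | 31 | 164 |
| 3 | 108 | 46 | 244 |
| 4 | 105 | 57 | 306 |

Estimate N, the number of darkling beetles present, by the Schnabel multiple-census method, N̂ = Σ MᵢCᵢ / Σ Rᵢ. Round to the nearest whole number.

N ≈ 572

Σ MᵢCᵢ = 0·164 + 164·111 + 244·108 + 306·105 = 0 + 18204 + 26352 + 32130 = 76686
Σ Rᵢ = 0 + 31 + 46 + 57 = 134
N̂ = 76686 / 134 ≈ 572.3 → 572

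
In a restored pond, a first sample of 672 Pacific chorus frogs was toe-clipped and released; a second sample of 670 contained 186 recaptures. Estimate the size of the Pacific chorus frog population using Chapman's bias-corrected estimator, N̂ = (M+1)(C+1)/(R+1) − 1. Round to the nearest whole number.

N ≈ 2414

N̂ = (672+1)(670+1)/(186+1) − 1 = 673·671/187 − 1
= 451583/187 − 1 ≈ 2414.9 − 1 ≈ 2413.9 → 2414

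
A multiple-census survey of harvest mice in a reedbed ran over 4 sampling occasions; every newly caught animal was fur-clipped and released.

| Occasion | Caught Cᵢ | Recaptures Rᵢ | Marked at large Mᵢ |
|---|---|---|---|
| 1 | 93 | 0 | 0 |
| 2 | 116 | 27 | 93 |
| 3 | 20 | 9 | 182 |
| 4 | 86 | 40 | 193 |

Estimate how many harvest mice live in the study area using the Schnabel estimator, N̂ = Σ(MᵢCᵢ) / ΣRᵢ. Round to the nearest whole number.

N ≈ 408

Σ MᵢCᵢ = 0·93 + 93·116 + 182·20 + 193·86 = 0 + 10788 + 3640 + 16598 = 31026
Σ Rᵢ = 0 + 27 + 9 + 40 = 76
N̂ = 31026 / 76 ≈ 408.2 → 408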